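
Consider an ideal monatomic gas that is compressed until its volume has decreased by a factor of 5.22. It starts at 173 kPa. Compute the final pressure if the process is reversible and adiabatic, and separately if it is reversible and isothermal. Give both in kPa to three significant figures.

For a monatomic ideal gas γ = 5/3.
Isothermal: P₂ = P₁(V₁/V₂) = 173×5.22 = 903.1 kPa.
Adiabatic: P₂ = P₁(V₁/V₂)^γ = 173×5.22^(5/3) = 2717 kPa.

adiabatic: 2720 kPa; isothermal: 903 kPa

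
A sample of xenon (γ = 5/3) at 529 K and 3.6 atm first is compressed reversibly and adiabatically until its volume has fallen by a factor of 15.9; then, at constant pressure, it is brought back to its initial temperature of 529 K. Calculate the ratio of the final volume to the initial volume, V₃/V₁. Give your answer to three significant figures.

V₃/V₁ ≈ 0.00995

Adiabatic step: V₂/V₁ = 0.06289; T₂ = T₁·15.9^(2/3) = 3345 K.
Isobaric step: V₃/V₂ = T₃/T₂ = 529/3345.
V₃/V₁ = (V₂/V₁)(V₃/V₂) = 0.06289 × (529/3345) = 0.009947.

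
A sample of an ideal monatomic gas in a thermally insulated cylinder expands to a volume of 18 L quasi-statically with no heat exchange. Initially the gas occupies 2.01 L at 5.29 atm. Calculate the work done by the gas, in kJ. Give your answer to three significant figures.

γ = 5/3 for a monatomic ideal gas.
P₂ = P₁(V₁/V₂)^γ = 5.29×(2.01/18)^(5/3) = 0.137 atm.
For a reversible adiabat, W_by_gas = (P₁V₁ − P₂V₂)/(γ−1).
W_by = (536000×0.00201 − 13880×0.018) / (2/3) = 1241 J.

W ≈ 1.24 kJ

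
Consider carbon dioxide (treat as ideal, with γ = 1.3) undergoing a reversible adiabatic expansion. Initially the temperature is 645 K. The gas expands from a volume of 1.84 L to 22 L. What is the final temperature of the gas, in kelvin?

T₂ ≈ 306 K

Adiabatic: T₁V₁^(γ−1) = T₂V₂^(γ−1) ⇒ T₂ = T₁ (V₁/V₂)^(γ−1).
T₂ = 645 × (1.84/22)^(0.3) = 306.4 K.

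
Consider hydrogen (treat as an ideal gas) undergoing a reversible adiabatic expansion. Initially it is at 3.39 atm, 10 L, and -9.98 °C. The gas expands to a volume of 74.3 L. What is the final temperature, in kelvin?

T₂ ≈ 118 K

Adiabatic: T₁V₁^(γ−1) = T₂V₂^(γ−1) ⇒ T₂ = T₁ (V₁/V₂)^(γ−1).
γ = 7/5 for a diatomic ideal gas.
T₁ = -9.98 °C = 263.2 K.
T₂ = 263.2 × (10/74.3)^(2/5) = 118 K.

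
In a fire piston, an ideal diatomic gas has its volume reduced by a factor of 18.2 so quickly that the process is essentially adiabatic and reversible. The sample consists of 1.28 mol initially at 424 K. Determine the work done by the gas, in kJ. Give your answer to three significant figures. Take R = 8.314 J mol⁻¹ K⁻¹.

Adiabatic: T₁V₁^(γ−1) = T₂V₂^(γ−1) ⇒ T₂ = T₁ (V₁/V₂)^(γ−1).
γ = 7/5 for a diatomic ideal gas, so γ−1 = 2/5.
T₂ = 424 × 18.2^(2/5) = 1353 K.
Q = 0, so ΔU = W_on_gas = nCᵥΔT with Cᵥ = R/(γ−1) = 20.79 J/(mol·K).
ΔU = 1.28 × 20.79 × (1353 − 424) = 24720 J.
Work done by the gas = −ΔU = -24720 J.

W ≈ -24.7 kJ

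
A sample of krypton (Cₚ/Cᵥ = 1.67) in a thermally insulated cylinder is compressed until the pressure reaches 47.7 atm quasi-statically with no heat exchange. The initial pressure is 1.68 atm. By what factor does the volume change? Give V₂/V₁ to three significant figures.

V₂/V₁ ≈ 0.135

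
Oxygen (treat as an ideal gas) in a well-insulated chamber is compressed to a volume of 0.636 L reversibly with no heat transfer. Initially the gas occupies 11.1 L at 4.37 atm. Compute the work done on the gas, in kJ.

γ = 7/5 for a diatomic ideal gas.
P₂ = P₁(V₁/V₂)^γ = 4.37×(11.1/0.636)^(7/5) = 239.4 atm.
For a reversible adiabat, W_by_gas = (P₁V₁ − P₂V₂)/(γ−1).
W_by = (442800×0.0111 − 2.426×10^7×0.000636) / (2/5) = -26280 J.
W_on_gas = −W_by = 26280 J.

W ≈ 26.3 kJ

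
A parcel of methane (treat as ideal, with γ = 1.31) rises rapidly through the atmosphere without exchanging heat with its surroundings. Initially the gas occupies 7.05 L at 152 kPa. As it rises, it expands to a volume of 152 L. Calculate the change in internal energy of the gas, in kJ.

ΔU ≈ -2.12 kJ

P₂ = P₁(V₁/V₂)^γ = 152×(7.05/152)^(1.31) = 2.721 kPa.
For a reversible adiabat, W_by_gas = (P₁V₁ − P₂V₂)/(γ−1).
W_by = (152000×0.00705 − 2721×0.152) / (0.31) = 2123 J.
Q = 0 ⇒ ΔU = −W_by = -2123 J.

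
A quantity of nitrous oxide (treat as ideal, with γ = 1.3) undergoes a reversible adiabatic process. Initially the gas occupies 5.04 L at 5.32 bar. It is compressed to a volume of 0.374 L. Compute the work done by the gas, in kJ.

W ≈ -10.6 kJ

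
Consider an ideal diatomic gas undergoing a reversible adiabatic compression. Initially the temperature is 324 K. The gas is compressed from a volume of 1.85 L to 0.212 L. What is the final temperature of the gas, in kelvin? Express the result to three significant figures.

For a reversible adiabat TV^(γ−1) is constant, so T₂ = T₁ (V₁/V₂)^(γ−1).
For a diatomic ideal gas γ = 7/5, so γ−1 = 2/5.
T₂ = 324 × (1.85/0.212)^(2/5) = 770.7 K.

T₂ ≈ 771 K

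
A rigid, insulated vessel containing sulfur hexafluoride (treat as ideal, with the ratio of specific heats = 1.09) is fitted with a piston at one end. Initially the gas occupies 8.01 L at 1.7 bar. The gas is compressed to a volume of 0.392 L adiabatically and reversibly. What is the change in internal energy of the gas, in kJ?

ΔU ≈ 4.72 kJ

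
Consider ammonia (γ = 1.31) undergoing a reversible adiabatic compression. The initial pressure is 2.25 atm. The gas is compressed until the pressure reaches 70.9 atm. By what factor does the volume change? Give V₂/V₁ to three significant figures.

V₂/V₁ ≈ 0.0718

From PV^γ = const, V₂/V₁ = (P₁/P₂)^(1/γ).
V₂/V₁ = (2.25/70.9)^(0.763) = 0.0718.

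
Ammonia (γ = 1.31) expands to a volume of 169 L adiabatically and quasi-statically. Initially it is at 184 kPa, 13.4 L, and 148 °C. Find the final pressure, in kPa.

Since PV^γ is constant along a reversible adiabat, P₂ = P₁ (V₁/V₂)^γ.
P₂ = 184 × (13.4/169)^(1.31) = 6.65 kPa.

P₂ ≈ 6.65 kPa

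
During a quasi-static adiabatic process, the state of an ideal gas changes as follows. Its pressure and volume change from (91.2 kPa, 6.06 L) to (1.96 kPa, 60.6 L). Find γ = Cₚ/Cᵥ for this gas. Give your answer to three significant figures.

γ ≈ 1.67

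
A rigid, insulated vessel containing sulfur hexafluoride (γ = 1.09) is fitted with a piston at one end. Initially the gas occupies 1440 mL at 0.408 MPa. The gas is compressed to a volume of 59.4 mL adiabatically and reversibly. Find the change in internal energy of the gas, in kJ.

ΔU ≈ 2.17 kJ

P₂ = P₁(V₁/V₂)^γ = 0.408×(1440/59.4)^(1.09) = 13.18 MPa.
For a reversible adiabat, W_by_gas = (P₁V₁ − P₂V₂)/(γ−1).
W_by = (408000×0.00144 − 1.318×10^7×5.94×10^-5) / (0.09) = -2169 J.
Q = 0 ⇒ ΔU = −W_by = 2169 J.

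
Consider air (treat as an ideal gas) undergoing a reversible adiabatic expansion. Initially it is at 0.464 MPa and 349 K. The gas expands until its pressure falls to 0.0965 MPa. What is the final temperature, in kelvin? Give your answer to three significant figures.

Along an adiabat T P^((1−γ)/γ) is constant, so T₂ = T₁ (P₂/P₁)^((γ−1)/γ).
For a diatomic ideal gas γ = 7/5, so (γ−1)/γ = 2/7.
T₂ = 349 × (0.0965/0.464)^(2/7) = 222.8 K.

T₂ ≈ 223 K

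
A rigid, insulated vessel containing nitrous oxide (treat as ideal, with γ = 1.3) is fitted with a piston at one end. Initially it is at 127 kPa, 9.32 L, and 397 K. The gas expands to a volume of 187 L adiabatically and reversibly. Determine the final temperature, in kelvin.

T₂ ≈ 161 K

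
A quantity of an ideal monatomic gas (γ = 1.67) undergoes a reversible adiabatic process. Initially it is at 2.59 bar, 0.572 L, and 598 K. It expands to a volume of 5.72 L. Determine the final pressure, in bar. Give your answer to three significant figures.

Adiabatic: P₁V₁^γ = P₂V₂^γ ⇒ P₂ = P₁ (V₁/V₂)^γ.
P₂ = 2.59 × (0.572/5.72)^(1.67) = 0.05537 bar.

P₂ ≈ 0.0554 bar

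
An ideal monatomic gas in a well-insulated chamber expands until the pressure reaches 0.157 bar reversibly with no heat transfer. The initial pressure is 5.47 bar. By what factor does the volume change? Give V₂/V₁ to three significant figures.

V₂/V₁ ≈ 8.42

From PV^γ = const, V₂/V₁ = (P₁/P₂)^(1/γ).
For a monatomic ideal gas γ = 5/3.
V₂/V₁ = (5.47/0.157)^(3/5) = 8.419.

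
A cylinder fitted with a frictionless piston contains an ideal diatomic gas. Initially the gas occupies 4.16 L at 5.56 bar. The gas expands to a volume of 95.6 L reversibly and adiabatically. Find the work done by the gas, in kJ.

γ = 7/5 for a diatomic ideal gas.
P₂ = P₁(V₁/V₂)^γ = 5.56×(4.16/95.6)^(7/5) = 0.06905 bar.
For a reversible adiabat, W_by_gas = (P₁V₁ − P₂V₂)/(γ−1).
W_by = (556000×0.00416 − 6905×0.0956) / (2/5) = 4132 J.

W ≈ 4.13 kJ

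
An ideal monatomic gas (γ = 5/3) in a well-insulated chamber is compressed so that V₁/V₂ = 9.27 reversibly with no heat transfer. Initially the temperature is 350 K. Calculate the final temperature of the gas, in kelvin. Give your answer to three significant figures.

For a reversible adiabat TV^(γ−1) is constant, so T₂ = T₁ (V₁/V₂)^(γ−1).
T₂ = 350 × 9.27^(2/3) = 1544 K.

T₂ ≈ 1540 K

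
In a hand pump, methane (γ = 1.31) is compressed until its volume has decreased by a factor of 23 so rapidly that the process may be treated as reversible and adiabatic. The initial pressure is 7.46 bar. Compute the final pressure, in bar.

Since PV^γ is constant along a reversible adiabat, P₂ = P₁ (V₁/V₂)^γ.
P₂ = 7.46 × 23^(1.31) = 453.5 bar.

P₂ ≈ 454 bar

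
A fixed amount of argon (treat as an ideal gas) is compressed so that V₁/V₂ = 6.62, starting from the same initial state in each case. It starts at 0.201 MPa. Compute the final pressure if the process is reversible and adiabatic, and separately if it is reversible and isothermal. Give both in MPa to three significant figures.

For a monatomic ideal gas γ = 5/3.
Isothermal: P₂ = P₁(V₁/V₂) = 0.201×6.62 = 1.331 MPa.
Adiabatic: P₂ = P₁(V₁/V₂)^γ = 0.201×6.62^(5/3) = 4.691 MPa.

adiabatic: 4.69 MPa; isothermal: 1.33 MPa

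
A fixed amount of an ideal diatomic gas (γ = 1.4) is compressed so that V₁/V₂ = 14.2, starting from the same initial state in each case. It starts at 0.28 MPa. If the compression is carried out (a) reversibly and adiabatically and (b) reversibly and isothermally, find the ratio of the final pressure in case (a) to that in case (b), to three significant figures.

P_adiabatic / P_isothermal ≈ 2.89

Isothermal: P_b = P₁(V₁/V₂) = 0.28×14.2.
Adiabatic: P_a = P₁(V₁/V₂)^γ = 0.28×14.2^(1.4).
P_a/P_b = (V₁/V₂)^(γ−1) = 14.2^(0.4) = 2.89.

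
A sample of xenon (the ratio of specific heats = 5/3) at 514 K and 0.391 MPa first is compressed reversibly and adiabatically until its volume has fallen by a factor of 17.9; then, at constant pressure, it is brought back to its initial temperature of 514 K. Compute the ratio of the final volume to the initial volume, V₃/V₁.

Adiabatic step: V₂/V₁ = 0.05587; T₂ = T₁·17.9^(2/3) = 3517 K.
Isobaric step: V₃/V₂ = T₃/T₂ = 514/3517.
V₃/V₁ = (V₂/V₁)(V₃/V₂) = 0.05587 × (514/3517) = 0.008164.

V₃/V₁ ≈ 0.00816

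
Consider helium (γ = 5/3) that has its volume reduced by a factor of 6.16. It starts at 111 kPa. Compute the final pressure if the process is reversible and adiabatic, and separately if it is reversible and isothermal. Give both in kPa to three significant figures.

Isothermal: P₂ = P₁(V₁/V₂) = 111×6.16 = 683.8 kPa.
Adiabatic: P₂ = P₁(V₁/V₂)^γ = 111×6.16^(5/3) = 2298 kPa.

adiabatic: 2300 kPa; isothermal: 684 kPa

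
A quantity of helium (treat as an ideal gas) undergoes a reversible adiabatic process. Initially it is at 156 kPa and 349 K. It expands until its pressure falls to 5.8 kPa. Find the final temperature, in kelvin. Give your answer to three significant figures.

Adiabatic: T₂/T₁ = (P₂/P₁)^((γ−1)/γ).
For a monatomic ideal gas γ = 5/3, so (γ−1)/γ = 2/5.
T₂ = 349 × (5.8/156)^(2/5) = 93.53 K.

T₂ ≈ 93.5 K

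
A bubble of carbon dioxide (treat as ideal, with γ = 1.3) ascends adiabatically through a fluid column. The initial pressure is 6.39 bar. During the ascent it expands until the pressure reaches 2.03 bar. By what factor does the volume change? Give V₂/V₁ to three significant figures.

V₂/V₁ ≈ 2.42

From PV^γ = const, V₂/V₁ = (P₁/P₂)^(1/γ).
V₂/V₁ = (6.39/2.03)^(0.769) = 2.416.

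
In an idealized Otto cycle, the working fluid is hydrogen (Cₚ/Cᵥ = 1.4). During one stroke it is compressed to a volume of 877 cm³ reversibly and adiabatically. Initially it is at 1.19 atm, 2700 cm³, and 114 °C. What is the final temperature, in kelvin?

For a reversible adiabat TV^(γ−1) is constant, so T₂ = T₁ (V₁/V₂)^(γ−1).
T₁ = 114 °C = 387.1 K.
T₂ = 387.1 × (2700/877)^(0.4) = 607.1 K.

T₂ ≈ 607 K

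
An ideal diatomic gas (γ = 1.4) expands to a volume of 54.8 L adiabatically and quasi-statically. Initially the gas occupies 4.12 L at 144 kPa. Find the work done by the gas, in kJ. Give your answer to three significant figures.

W ≈ 0.956 kJ

P₂ = P₁(V₁/V₂)^γ = 144×(4.12/54.8)^(1.4) = 3.845 kPa.
For a reversible adiabat, W_by_gas = (P₁V₁ − P₂V₂)/(γ−1).
W_by = (144000×0.00412 − 3845×0.0548) / (0.4) = 956.4 J.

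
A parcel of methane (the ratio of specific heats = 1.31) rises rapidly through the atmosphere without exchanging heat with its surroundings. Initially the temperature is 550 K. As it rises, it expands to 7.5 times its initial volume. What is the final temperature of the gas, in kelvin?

T₂ ≈ 295 K

Adiabatic: T₁V₁^(γ−1) = T₂V₂^(γ−1) ⇒ T₂ = T₁ (V₁/V₂)^(γ−1).
T₂ = 550 × (1/7.5)^(0.31) = 294.5 K.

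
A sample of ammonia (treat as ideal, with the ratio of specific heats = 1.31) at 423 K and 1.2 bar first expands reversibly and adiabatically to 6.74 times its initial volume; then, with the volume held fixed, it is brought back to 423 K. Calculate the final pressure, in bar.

P₃ ≈ 0.178 bar

Adiabatic step (PV^γ = const): P₂ = 1.2×(1/6.74)^(1.31) = 0.09855 bar; T₂ = 423×(1/6.74)^(0.31) = 234.1 K.
Isochoric: P₃ = P₂(T₃/T₂) = 0.09855 × (423/234.1) = 0.178 bar.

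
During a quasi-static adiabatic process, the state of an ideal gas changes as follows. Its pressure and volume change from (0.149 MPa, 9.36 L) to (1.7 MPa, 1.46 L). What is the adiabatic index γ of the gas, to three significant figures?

PV^γ = const ⇒ γ = ln(P₂/P₁) / ln(V₁/V₂).
γ = ln(1.7/0.149) / ln(9.36/1.46) = 1.31.

γ ≈ 1.31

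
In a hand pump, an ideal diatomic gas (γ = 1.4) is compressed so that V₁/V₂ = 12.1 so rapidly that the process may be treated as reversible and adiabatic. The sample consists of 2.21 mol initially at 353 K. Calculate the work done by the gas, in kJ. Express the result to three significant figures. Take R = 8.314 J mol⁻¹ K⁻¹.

Adiabatic: T₁V₁^(γ−1) = T₂V₂^(γ−1) ⇒ T₂ = T₁ (V₁/V₂)^(γ−1).
T₂ = 353 × 12.1^(0.4) = 956.9 K.
Q = 0, so ΔU = W_on_gas = nCᵥΔT with Cᵥ = R/(γ−1) = 20.79 J/(mol·K).
ΔU = 2.21 × 20.79 × (956.9 − 353) = 27740 J.
Work done by the gas = −ΔU = -27740 J.

W ≈ -27.7 kJ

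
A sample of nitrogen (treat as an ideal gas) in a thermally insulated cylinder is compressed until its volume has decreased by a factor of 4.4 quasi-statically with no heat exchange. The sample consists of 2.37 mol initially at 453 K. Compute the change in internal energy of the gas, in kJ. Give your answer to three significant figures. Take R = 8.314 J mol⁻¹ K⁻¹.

Adiabatic: T₁V₁^(γ−1) = T₂V₂^(γ−1) ⇒ T₂ = T₁ (V₁/V₂)^(γ−1).
γ = 7/5 for a diatomic ideal gas, so γ−1 = 2/5.
T₂ = 453 × 4.4^(2/5) = 819.4 K.
Q = 0, so ΔU = W_on_gas = nCᵥΔT with Cᵥ = R/(γ−1) = 20.79 J/(mol·K).
ΔU = 2.37 × 20.79 × (819.4 − 453) = 18050 J.

ΔU ≈ 18.0 kJ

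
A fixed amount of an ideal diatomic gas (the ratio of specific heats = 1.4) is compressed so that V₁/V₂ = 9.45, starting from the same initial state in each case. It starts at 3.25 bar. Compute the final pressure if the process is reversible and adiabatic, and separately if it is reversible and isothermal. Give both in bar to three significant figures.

adiabatic: 75.4 bar; isothermal: 30.7 bar

Isothermal: P₂ = P₁(V₁/V₂) = 3.25×9.45 = 30.71 bar.
Adiabatic: P₂ = P₁(V₁/V₂)^γ = 3.25×9.45^(1.4) = 75.42 bar.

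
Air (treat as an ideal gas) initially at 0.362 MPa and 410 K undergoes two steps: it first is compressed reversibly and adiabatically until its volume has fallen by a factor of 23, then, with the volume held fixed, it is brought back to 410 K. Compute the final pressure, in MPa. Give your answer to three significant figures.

For a diatomic ideal gas γ = 7/5.
Adiabatic step (PV^γ = const): P₂ = 0.362×23^(7/5) = 29.18 MPa; T₂ = 410×23^(2/5) = 1437 K.
Isochoric: P₃ = P₂(T₃/T₂) = 29.18 × (410/1437) = 8.326 MPa.

P₃ ≈ 8.33 MPa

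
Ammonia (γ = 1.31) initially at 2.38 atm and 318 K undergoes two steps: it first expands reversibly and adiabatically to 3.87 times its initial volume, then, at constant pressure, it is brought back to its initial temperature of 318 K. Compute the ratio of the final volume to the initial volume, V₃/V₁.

Adiabatic step: V₂/V₁ = 3.87; T₂ = T₁·(1/3.87)^(0.31) = 209 K.
Isobaric step: V₃/V₂ = T₃/T₂ = 318/209.
V₃/V₁ = (V₂/V₁)(V₃/V₂) = 3.87 × (318/209) = 5.887.

V₃/V₁ ≈ 5.89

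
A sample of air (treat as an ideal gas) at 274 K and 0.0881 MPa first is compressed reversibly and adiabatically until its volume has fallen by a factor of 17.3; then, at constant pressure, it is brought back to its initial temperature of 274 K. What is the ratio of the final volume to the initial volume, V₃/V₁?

V₃/V₁ ≈ 0.0185

For a diatomic ideal gas γ = 7/5.
Adiabatic step: V₂/V₁ = 0.0578; T₂ = T₁·17.3^(2/5) = 857 K.
Isobaric step: V₃/V₂ = T₃/T₂ = 274/857.
V₃/V₁ = (V₂/V₁)(V₃/V₂) = 0.0578 × (274/857) = 0.01848.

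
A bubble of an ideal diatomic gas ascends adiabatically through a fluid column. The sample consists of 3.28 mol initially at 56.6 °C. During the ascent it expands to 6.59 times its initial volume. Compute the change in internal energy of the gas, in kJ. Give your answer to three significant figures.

ΔU ≈ -11.9 kJ

For a reversible adiabat TV^(γ−1) is constant, so T₂ = T₁ (V₁/V₂)^(γ−1).
γ = 7/5 for a diatomic ideal gas, so γ−1 = 2/5.
T₁ = 56.6 °C = 329.8 K.
T₂ = 329.8 × (1/6.59)^(2/5) = 155.1 K.
Q = 0, so ΔU = W_on_gas = nCᵥΔT with Cᵥ = R/(γ−1) = 20.79 J/(mol·K).
ΔU = 3.28 × 20.79 × (155.1 − 329.8) = -11910 J.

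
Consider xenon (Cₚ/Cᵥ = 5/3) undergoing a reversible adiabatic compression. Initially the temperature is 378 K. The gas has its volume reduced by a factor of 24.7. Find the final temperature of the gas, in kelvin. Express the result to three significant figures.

For a reversible adiabat TV^(γ−1) is constant, so T₂ = T₁ (V₁/V₂)^(γ−1).
T₂ = 378 × 24.7^(2/3) = 3206 K.

T₂ ≈ 3210 K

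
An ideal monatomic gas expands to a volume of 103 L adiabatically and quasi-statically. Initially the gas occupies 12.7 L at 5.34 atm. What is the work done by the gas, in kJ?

γ = 5/3 for a monatomic ideal gas.
P₂ = P₁(V₁/V₂)^γ = 5.34×(12.7/103)^(5/3) = 0.1631 atm.
For a reversible adiabat, W_by_gas = (P₁V₁ − P₂V₂)/(γ−1).
W_by = (541100×0.0127 − 16530×0.103) / (2/3) = 7754 J.

W ≈ 7.75 kJ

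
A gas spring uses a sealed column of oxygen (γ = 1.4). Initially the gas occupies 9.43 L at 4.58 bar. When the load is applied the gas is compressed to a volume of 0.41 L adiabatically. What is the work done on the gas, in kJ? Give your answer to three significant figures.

W ≈ 27.0 kJ

P₂ = P₁(V₁/V₂)^γ = 4.58×(9.43/0.41)^(1.4) = 369.2 bar.
For a reversible adiabat, W_by_gas = (P₁V₁ − P₂V₂)/(γ−1).
W_by = (458000×0.00943 − 3.692×10^7×0.00041) / (0.4) = -27050 J.
W_on_gas = −W_by = 27050 J.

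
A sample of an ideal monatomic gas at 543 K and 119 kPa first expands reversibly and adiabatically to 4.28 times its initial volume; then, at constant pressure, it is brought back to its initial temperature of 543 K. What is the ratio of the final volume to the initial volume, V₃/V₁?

For a monatomic ideal gas γ = 5/3.
Adiabatic step: V₂/V₁ = 4.28; T₂ = T₁·(1/4.28)^(2/3) = 206 K.
Isobaric step: V₃/V₂ = T₃/T₂ = 543/206.
V₃/V₁ = (V₂/V₁)(V₃/V₂) = 4.28 × (543/206) = 11.28.

V₃/V₁ ≈ 11.3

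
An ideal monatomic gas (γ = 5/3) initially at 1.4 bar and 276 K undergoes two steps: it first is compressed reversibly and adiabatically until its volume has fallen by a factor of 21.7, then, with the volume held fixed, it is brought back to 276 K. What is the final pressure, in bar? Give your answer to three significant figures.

P₃ ≈ 30.4 bar

Adiabatic step (PV^γ = const): P₂ = 1.4×21.7^(5/3) = 236.4 bar; T₂ = 276×21.7^(2/3) = 2147 K.
Isochoric: P₃ = P₂(T₃/T₂) = 236.4 × (276/2147) = 30.38 bar.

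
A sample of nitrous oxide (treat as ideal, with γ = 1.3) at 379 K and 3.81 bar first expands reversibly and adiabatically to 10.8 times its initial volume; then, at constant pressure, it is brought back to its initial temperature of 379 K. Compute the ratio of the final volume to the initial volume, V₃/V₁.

V₃/V₁ ≈ 22.1

Adiabatic step: V₂/V₁ = 10.8; T₂ = T₁·(1/10.8)^(0.3) = 185.6 K.
Isobaric step: V₃/V₂ = T₃/T₂ = 379/185.6.
V₃/V₁ = (V₂/V₁)(V₃/V₂) = 10.8 × (379/185.6) = 22.05.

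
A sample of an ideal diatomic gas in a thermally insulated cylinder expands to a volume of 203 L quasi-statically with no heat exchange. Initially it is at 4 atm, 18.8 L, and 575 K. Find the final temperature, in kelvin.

For a reversible adiabat TV^(γ−1) is constant, so T₂ = T₁ (V₁/V₂)^(γ−1).
γ = 7/5 for a diatomic ideal gas.
T₂ = 575 × (18.8/203)^(2/5) = 222 K.

T₂ ≈ 222 K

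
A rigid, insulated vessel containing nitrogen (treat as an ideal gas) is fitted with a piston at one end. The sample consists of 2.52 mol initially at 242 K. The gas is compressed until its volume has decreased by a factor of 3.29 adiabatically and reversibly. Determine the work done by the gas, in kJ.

W ≈ -7.73 kJ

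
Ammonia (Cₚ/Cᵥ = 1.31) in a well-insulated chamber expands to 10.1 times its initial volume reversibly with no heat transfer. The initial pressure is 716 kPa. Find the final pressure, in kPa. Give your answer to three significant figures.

Since PV^γ is constant along a reversible adiabat, P₂ = P₁ (V₁/V₂)^γ.
P₂ = 716 × (1/10.1)^(1.31) = 34.61 kPa.

P₂ ≈ 34.6 kPa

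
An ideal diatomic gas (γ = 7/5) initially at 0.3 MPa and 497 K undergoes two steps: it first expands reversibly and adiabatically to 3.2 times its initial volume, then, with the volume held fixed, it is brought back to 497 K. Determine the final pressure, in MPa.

Adiabatic step (PV^γ = const): P₂ = 0.3×(1/3.2)^(7/5) = 0.05887 MPa; T₂ = 497×(1/3.2)^(2/5) = 312.1 K.
Isochoric: P₃ = P₂(T₃/T₂) = 0.05887 × (497/312.1) = 0.09375 MPa.

P₃ ≈ 0.0937 MPa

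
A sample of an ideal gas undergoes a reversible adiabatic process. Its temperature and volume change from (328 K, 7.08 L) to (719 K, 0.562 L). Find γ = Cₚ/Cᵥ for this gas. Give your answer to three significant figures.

γ ≈ 1.31

TV^(γ−1) = const ⇒ γ − 1 = ln(T₂/T₁) / ln(V₁/V₂).
γ = 1 + ln(719/328) / ln(7.08/0.562) = 1.31.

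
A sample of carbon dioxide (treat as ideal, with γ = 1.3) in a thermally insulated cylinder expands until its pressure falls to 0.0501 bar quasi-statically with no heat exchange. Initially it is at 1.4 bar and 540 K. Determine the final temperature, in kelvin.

T₂ ≈ 250 K

Along an adiabat T P^((1−γ)/γ) is constant, so T₂ = T₁ (P₂/P₁)^((γ−1)/γ).
T₂ = 540 × (0.0501/1.4)^(0.231) = 250.4 K.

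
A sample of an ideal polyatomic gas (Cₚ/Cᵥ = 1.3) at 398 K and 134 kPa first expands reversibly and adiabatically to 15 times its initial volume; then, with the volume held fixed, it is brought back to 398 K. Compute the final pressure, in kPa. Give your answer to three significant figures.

Adiabatic step (PV^γ = const): P₂ = 134×(1/15)^(1.3) = 3.964 kPa; T₂ = 398×(1/15)^(0.3) = 176.6 K.
Isochoric: P₃ = P₂(T₃/T₂) = 3.964 × (398/176.6) = 8.933 kPa.

P₃ ≈ 8.93 kPa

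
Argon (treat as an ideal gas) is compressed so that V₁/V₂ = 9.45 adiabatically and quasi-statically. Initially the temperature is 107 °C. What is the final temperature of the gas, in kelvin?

Adiabatic: T₁V₁^(γ−1) = T₂V₂^(γ−1) ⇒ T₂ = T₁ (V₁/V₂)^(γ−1).
For a monatomic ideal gas γ = 5/3, so γ−1 = 2/3.
T₁ = 107 °C = 380.1 K.
T₂ = 380.1 × 9.45^(2/3) = 1699 K.

T₂ ≈ 1700 K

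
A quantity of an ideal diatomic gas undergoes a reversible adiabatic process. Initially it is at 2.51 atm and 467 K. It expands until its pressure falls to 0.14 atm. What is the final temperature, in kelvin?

T₂ ≈ 205 K

Along an adiabat T P^((1−γ)/γ) is constant, so T₂ = T₁ (P₂/P₁)^((γ−1)/γ).
For a diatomic ideal gas γ = 7/5, so (γ−1)/γ = 2/7.
T₂ = 467 × (0.14/2.51)^(2/7) = 204.7 K.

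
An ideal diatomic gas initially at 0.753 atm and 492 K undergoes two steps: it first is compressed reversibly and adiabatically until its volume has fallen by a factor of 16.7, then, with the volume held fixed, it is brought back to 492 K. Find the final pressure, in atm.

For a diatomic ideal gas γ = 7/5.
Adiabatic step (PV^γ = const): P₂ = 0.753×16.7^(7/5) = 38.78 atm; T₂ = 492×16.7^(2/5) = 1517 K.
Isochoric: P₃ = P₂(T₃/T₂) = 38.78 × (492/1517) = 12.58 atm.

P₃ ≈ 12.6 atm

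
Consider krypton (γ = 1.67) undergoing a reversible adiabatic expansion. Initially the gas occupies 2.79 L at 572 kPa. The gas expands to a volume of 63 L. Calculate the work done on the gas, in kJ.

W ≈ -2.09 kJ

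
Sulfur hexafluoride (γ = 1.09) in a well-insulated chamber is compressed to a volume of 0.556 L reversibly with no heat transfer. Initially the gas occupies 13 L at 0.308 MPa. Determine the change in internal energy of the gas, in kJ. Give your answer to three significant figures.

P₂ = P₁(V₁/V₂)^γ = 0.308×(13/0.556)^(1.09) = 9.564 MPa.
For a reversible adiabat, W_by_gas = (P₁V₁ − P₂V₂)/(γ−1).
W_by = (308000×0.013 − 9.564×10^6×0.000556) / (0.09) = -14590 J.
Q = 0 ⇒ ΔU = −W_by = 14590 J.

ΔU ≈ 14.6 kJ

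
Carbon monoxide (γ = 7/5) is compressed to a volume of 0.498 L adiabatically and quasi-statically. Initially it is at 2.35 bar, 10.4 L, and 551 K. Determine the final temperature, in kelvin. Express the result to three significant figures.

T₂ ≈ 1860 K

Adiabatic: T₁V₁^(γ−1) = T₂V₂^(γ−1) ⇒ T₂ = T₁ (V₁/V₂)^(γ−1).
T₂ = 551 × (10.4/0.498)^(2/5) = 1858 K.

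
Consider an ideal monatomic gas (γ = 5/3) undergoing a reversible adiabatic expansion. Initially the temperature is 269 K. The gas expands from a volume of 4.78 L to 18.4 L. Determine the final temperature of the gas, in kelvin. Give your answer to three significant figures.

T₂ ≈ 110 K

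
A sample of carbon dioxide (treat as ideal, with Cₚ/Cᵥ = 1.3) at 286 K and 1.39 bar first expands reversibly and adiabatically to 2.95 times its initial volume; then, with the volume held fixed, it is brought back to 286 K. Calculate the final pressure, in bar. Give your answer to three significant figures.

Adiabatic step (PV^γ = const): P₂ = 1.39×(1/2.95)^(1.3) = 0.3406 bar; T₂ = 286×(1/2.95)^(0.3) = 206.7 K.
Isochoric: P₃ = P₂(T₃/T₂) = 0.3406 × (286/206.7) = 0.4712 bar.

P₃ ≈ 0.471 bar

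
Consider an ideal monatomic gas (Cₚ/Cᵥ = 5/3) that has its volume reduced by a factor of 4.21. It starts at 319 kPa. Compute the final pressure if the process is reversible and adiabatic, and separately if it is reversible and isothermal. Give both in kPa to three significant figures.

Isothermal: P₂ = P₁(V₁/V₂) = 319×4.21 = 1343 kPa.
Adiabatic: P₂ = P₁(V₁/V₂)^γ = 319×4.21^(5/3) = 3502 kPa.

adiabatic: 3500 kPa; isothermal: 1340 kPa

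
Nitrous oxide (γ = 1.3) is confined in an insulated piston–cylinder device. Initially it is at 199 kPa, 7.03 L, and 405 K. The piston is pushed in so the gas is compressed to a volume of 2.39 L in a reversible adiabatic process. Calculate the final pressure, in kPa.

Adiabatic: P₁V₁^γ = P₂V₂^γ ⇒ P₂ = P₁ (V₁/V₂)^γ.
P₂ = 199 × (7.03/2.39)^(1.3) = 809.1 kPa.

P₂ ≈ 809 kPa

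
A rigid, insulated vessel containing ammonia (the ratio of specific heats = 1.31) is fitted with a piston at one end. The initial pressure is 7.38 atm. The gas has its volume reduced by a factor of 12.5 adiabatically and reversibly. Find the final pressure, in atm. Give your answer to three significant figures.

P₂ ≈ 202 atm

Adiabatic: P₁V₁^γ = P₂V₂^γ ⇒ P₂ = P₁ (V₁/V₂)^γ.
P₂ = 7.38 × 12.5^(1.31) = 201.8 atm.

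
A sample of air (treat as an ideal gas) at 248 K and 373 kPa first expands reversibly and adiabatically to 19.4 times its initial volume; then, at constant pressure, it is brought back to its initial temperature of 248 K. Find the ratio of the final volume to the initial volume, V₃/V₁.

For a diatomic ideal gas γ = 7/5.
Adiabatic step: V₂/V₁ = 19.4; T₂ = T₁·(1/19.4)^(2/5) = 75.74 K.
Isobaric step: V₃/V₂ = T₃/T₂ = 248/75.74.
V₃/V₁ = (V₂/V₁)(V₃/V₂) = 19.4 × (248/75.74) = 63.52.

V₃/V₁ ≈ 63.5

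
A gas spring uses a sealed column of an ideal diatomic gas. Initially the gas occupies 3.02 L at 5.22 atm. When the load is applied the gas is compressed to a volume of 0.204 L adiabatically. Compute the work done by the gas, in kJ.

W ≈ -7.74 kJ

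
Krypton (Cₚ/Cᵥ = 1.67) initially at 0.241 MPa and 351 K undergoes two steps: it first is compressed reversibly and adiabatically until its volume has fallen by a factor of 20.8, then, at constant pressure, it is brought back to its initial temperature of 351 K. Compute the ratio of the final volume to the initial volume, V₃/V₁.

Adiabatic step: V₂/V₁ = 0.04808; T₂ = T₁·20.8^(0.67) = 2682 K.
Isobaric step: V₃/V₂ = T₃/T₂ = 351/2682.
V₃/V₁ = (V₂/V₁)(V₃/V₂) = 0.04808 × (351/2682) = 0.006293.

V₃/V₁ ≈ 0.00629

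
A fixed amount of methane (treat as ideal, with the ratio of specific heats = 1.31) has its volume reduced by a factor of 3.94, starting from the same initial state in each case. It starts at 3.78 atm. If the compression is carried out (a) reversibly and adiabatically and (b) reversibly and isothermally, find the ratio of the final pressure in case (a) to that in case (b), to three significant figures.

P_adiabatic / P_isothermal ≈ 1.53

Isothermal: P_b = P₁(V₁/V₂) = 3.78×3.94.
Adiabatic: P_a = P₁(V₁/V₂)^γ = 3.78×3.94^(1.31).
P_a/P_b = (V₁/V₂)^(γ−1) = 3.94^(0.31) = 1.53.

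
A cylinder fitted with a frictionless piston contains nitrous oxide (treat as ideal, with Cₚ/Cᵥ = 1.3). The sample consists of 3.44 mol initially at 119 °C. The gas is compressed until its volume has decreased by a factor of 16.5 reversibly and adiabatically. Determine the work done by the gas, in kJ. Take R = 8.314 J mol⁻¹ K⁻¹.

W ≈ -49.3 kJ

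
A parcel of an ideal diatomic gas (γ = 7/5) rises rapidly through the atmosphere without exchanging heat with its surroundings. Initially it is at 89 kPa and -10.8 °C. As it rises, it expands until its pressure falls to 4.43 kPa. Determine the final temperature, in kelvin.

T₂ ≈ 111 K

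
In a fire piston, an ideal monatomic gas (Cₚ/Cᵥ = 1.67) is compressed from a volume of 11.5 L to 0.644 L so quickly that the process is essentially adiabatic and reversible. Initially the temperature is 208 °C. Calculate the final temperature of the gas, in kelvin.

T₂ ≈ 3320 K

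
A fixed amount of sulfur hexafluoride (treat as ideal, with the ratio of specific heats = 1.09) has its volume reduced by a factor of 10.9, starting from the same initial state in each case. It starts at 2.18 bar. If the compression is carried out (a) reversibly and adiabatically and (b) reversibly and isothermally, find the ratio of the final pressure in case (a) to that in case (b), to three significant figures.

Isothermal: P_b = P₁(V₁/V₂) = 2.18×10.9.
Adiabatic: P_a = P₁(V₁/V₂)^γ = 2.18×10.9^(1.09).
P_a/P_b = (V₁/V₂)^(γ−1) = 10.9^(0.09) = 1.24.

P_adiabatic / P_isothermal ≈ 1.24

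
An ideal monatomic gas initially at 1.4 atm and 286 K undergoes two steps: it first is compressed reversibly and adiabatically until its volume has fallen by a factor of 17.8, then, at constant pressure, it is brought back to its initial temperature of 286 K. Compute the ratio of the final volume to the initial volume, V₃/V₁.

V₃/V₁ ≈ 0.00824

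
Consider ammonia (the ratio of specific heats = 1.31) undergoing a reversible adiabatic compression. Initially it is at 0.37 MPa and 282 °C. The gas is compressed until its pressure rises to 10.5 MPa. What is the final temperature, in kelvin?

T₂ ≈ 1230 K

Along an adiabat T P^((1−γ)/γ) is constant, so T₂ = T₁ (P₂/P₁)^((γ−1)/γ).
T₁ = 282 °C = 555.1 K.
T₂ = 555.1 × (10.5/0.37)^(0.237) = 1225 K.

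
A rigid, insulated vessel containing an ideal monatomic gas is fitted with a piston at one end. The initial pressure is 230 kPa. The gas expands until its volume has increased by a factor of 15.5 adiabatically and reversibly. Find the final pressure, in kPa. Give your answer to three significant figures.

Adiabatic: P₁V₁^γ = P₂V₂^γ ⇒ P₂ = P₁ (V₁/V₂)^γ.
For a monatomic ideal gas γ = 5/3.
P₂ = 230 × (1/15.5)^(5/3) = 2.387 kPa.

P₂ ≈ 2.39 kPa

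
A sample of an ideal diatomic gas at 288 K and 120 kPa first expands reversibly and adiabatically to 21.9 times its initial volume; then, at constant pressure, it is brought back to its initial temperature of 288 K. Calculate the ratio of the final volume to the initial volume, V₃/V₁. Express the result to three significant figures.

V₃/V₁ ≈ 75.3

For a diatomic ideal gas γ = 7/5.
Adiabatic step: V₂/V₁ = 21.9; T₂ = T₁·(1/21.9)^(2/5) = 83.79 K.
Isobaric step: V₃/V₂ = T₃/T₂ = 288/83.79.
V₃/V₁ = (V₂/V₁)(V₃/V₂) = 21.9 × (288/83.79) = 75.27.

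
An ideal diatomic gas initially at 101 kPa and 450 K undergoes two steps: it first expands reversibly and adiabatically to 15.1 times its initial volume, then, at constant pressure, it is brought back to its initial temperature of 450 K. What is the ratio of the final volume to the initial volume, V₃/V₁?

For a diatomic ideal gas γ = 7/5.
Adiabatic step: V₂/V₁ = 15.1; T₂ = T₁·(1/15.1)^(2/5) = 151.9 K.
Isobaric step: V₃/V₂ = T₃/T₂ = 450/151.9.
V₃/V₁ = (V₂/V₁)(V₃/V₂) = 15.1 × (450/151.9) = 44.73.

V₃/V₁ ≈ 44.7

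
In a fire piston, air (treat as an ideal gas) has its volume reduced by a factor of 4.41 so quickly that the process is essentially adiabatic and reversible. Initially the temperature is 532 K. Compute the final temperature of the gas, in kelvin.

Adiabatic: T₁V₁^(γ−1) = T₂V₂^(γ−1) ⇒ T₂ = T₁ (V₁/V₂)^(γ−1).
For a diatomic ideal gas γ = 7/5, so γ−1 = 2/5.
T₂ = 532 × 4.41^(2/5) = 963.1 K.

T₂ ≈ 963 K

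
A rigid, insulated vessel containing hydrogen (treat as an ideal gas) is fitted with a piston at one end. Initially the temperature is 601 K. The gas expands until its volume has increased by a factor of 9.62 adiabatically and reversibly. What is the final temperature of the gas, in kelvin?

For a reversible adiabat TV^(γ−1) is constant, so T₂ = T₁ (V₁/V₂)^(γ−1).
For a diatomic ideal gas γ = 7/5, so γ−1 = 2/5.
T₂ = 601 × (1/9.62)^(2/5) = 243 K.

T₂ ≈ 243 K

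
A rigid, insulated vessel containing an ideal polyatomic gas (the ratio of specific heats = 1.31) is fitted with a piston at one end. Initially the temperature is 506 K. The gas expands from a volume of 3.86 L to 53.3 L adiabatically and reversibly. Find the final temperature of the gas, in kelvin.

For a reversible adiabat TV^(γ−1) is constant, so T₂ = T₁ (V₁/V₂)^(γ−1).
T₂ = 506 × (3.86/53.3)^(0.31) = 224.2 K.

T₂ ≈ 224 K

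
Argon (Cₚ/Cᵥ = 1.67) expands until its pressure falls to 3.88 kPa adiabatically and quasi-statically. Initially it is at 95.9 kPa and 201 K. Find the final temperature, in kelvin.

T₂ ≈ 55.5 K

Along an adiabat T P^((1−γ)/γ) is constant, so T₂ = T₁ (P₂/P₁)^((γ−1)/γ).
T₂ = 201 × (3.88/95.9)^(0.401) = 55.51 K.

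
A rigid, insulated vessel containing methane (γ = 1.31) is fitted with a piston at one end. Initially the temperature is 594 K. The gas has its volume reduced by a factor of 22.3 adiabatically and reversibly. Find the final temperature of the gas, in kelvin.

T₂ ≈ 1560 K

Adiabatic: T₁V₁^(γ−1) = T₂V₂^(γ−1) ⇒ T₂ = T₁ (V₁/V₂)^(γ−1).
T₂ = 594 × 22.3^(0.31) = 1555 K.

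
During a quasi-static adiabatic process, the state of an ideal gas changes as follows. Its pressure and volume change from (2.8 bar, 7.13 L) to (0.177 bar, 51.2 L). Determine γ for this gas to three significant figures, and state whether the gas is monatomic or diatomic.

γ ≈ 1.40; diatomic

PV^γ = const ⇒ γ = ln(P₂/P₁) / ln(V₁/V₂).
γ = ln(0.177/2.8) / ln(7.13/51.2) = 1.401.
γ ≈ 1.40 is close to 7/5, so the gas is diatomic.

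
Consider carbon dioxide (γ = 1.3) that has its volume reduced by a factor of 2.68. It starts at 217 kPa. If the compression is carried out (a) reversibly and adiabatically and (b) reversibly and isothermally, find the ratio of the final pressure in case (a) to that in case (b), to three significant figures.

Isothermal: P_b = P₁(V₁/V₂) = 217×2.68.
Adiabatic: P_a = P₁(V₁/V₂)^γ = 217×2.68^(1.3).
P_a/P_b = (V₁/V₂)^(γ−1) = 2.68^(0.3) = 1.344.

P_adiabatic / P_isothermal ≈ 1.34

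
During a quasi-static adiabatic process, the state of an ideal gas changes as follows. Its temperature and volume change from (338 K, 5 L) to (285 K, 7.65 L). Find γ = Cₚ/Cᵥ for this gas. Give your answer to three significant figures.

TV^(γ−1) = const ⇒ γ − 1 = ln(T₂/T₁) / ln(V₁/V₂).
γ = 1 + ln(285/338) / ln(5/7.65) = 1.401.

γ ≈ 1.40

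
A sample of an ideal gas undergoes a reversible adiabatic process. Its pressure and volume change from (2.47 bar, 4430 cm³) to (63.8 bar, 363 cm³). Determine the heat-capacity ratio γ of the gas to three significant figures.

γ ≈ 1.30

PV^γ = const ⇒ γ = ln(P₂/P₁) / ln(V₁/V₂).
γ = ln(63.8/2.47) / ln(4430/363) = 1.3.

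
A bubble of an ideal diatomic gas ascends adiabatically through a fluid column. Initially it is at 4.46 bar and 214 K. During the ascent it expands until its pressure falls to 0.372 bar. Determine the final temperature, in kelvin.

T₂ ≈ 105 K

Along an adiabat T P^((1−γ)/γ) is constant, so T₂ = T₁ (P₂/P₁)^((γ−1)/γ).
For a diatomic ideal gas γ = 7/5, so (γ−1)/γ = 2/7.
T₂ = 214 × (0.372/4.46)^(2/7) = 105.2 K.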